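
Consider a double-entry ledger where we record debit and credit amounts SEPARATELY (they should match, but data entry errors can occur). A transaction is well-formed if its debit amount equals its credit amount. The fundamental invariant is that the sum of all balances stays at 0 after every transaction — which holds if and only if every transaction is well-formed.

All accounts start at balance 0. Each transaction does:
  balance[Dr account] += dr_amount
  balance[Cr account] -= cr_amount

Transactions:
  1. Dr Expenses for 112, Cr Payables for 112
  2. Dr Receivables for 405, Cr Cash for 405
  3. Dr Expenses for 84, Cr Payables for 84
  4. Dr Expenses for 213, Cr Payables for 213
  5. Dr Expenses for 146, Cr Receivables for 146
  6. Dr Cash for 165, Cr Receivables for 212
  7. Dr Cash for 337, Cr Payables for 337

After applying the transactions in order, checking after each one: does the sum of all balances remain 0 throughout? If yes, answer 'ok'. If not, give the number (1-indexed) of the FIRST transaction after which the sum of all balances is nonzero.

After txn 1: dr=112 cr=112 sum_balances=0
After txn 2: dr=405 cr=405 sum_balances=0
After txn 3: dr=84 cr=84 sum_balances=0
After txn 4: dr=213 cr=213 sum_balances=0
After txn 5: dr=146 cr=146 sum_balances=0
After txn 6: dr=165 cr=212 sum_balances=-47
After txn 7: dr=337 cr=337 sum_balances=-47

Answer: 6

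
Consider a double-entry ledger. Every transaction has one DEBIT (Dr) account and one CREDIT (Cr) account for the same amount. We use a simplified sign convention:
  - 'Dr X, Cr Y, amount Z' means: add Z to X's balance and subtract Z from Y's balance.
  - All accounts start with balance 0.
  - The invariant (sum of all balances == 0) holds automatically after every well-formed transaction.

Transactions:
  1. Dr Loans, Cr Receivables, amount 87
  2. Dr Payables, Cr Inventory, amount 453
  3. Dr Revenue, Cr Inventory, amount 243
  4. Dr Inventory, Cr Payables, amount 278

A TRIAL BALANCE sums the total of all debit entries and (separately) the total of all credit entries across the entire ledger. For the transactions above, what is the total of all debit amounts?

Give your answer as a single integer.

Answer: 1061

Derivation:
Txn 1: debit+=87
Txn 2: debit+=453
Txn 3: debit+=243
Txn 4: debit+=278
Total debits = 1061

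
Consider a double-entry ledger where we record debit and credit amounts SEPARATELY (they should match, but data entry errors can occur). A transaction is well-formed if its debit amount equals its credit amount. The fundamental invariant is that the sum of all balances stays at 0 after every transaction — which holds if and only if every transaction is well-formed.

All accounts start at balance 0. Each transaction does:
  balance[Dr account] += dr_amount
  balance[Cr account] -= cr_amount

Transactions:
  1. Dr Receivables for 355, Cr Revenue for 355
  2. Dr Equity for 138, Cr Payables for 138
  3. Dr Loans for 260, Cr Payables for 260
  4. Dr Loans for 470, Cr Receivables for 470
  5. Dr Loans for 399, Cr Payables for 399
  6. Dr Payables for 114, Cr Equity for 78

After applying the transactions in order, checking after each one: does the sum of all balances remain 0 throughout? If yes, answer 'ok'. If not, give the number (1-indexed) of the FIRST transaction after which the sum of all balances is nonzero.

Answer: 6

Derivation:
After txn 1: dr=355 cr=355 sum_balances=0
After txn 2: dr=138 cr=138 sum_balances=0
After txn 3: dr=260 cr=260 sum_balances=0
After txn 4: dr=470 cr=470 sum_balances=0
After txn 5: dr=399 cr=399 sum_balances=0
After txn 6: dr=114 cr=78 sum_balances=36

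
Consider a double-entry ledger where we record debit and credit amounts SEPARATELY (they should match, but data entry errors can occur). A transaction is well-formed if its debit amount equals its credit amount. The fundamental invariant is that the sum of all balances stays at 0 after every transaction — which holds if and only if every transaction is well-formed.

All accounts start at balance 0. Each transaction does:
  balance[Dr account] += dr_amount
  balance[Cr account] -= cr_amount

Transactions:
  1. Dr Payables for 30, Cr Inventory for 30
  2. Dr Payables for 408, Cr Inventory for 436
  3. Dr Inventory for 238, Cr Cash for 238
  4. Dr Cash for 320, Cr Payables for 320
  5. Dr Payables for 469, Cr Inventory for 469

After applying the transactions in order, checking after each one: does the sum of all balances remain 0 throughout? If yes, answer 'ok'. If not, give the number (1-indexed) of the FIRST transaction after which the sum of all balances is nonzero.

Answer: 2

Derivation:
After txn 1: dr=30 cr=30 sum_balances=0
After txn 2: dr=408 cr=436 sum_balances=-28
After txn 3: dr=238 cr=238 sum_balances=-28
After txn 4: dr=320 cr=320 sum_balances=-28
After txn 5: dr=469 cr=469 sum_balances=-28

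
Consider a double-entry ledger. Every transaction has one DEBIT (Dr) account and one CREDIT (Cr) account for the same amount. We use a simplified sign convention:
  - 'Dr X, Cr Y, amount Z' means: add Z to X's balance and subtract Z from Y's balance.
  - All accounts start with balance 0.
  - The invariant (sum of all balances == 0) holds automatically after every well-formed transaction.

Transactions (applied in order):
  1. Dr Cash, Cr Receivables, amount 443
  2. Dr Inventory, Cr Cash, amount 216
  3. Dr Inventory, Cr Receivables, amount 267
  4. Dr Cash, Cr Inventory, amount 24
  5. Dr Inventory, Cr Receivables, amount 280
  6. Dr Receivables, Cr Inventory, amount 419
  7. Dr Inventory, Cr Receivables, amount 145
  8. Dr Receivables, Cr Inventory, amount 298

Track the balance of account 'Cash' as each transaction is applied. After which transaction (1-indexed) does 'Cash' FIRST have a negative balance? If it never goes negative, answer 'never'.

Answer: never

Derivation:
After txn 1: Cash=443
After txn 2: Cash=227
After txn 3: Cash=227
After txn 4: Cash=251
After txn 5: Cash=251
After txn 6: Cash=251
After txn 7: Cash=251
After txn 8: Cash=251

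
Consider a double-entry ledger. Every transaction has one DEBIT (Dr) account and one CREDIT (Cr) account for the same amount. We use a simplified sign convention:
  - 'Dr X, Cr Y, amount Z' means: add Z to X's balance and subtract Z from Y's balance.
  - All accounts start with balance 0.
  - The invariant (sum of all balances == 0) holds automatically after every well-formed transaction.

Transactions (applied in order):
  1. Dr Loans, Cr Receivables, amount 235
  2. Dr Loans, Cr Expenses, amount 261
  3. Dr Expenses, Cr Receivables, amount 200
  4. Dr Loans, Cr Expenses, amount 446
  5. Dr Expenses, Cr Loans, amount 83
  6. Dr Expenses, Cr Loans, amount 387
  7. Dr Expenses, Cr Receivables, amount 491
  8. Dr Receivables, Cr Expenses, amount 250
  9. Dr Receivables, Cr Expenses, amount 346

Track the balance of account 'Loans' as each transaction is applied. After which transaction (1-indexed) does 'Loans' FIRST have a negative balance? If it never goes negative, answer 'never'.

After txn 1: Loans=235
After txn 2: Loans=496
After txn 3: Loans=496
After txn 4: Loans=942
After txn 5: Loans=859
After txn 6: Loans=472
After txn 7: Loans=472
After txn 8: Loans=472
After txn 9: Loans=472

Answer: never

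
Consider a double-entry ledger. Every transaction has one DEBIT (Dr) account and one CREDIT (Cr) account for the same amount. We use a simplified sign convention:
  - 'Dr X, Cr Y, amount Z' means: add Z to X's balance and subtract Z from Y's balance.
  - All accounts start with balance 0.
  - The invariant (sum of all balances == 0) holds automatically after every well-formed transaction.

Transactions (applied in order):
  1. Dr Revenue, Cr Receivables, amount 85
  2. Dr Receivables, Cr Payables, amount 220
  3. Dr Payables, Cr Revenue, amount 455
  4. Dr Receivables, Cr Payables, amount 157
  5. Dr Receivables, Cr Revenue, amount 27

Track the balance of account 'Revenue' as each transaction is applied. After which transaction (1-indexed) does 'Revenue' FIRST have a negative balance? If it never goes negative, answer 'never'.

After txn 1: Revenue=85
After txn 2: Revenue=85
After txn 3: Revenue=-370

Answer: 3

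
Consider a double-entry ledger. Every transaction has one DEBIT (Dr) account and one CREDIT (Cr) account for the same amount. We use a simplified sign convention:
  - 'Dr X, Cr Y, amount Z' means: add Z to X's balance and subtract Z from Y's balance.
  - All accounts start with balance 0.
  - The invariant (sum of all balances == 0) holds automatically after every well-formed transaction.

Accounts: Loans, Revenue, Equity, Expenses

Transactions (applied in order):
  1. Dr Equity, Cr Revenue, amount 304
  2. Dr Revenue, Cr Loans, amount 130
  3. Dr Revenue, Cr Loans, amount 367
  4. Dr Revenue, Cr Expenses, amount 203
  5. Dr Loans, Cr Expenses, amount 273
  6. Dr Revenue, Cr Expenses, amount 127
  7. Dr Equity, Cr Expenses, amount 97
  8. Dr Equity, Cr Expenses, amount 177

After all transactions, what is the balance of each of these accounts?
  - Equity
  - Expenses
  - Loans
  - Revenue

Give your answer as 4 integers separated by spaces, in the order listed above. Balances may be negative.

After txn 1 (Dr Equity, Cr Revenue, amount 304): Equity=304 Revenue=-304
After txn 2 (Dr Revenue, Cr Loans, amount 130): Equity=304 Loans=-130 Revenue=-174
After txn 3 (Dr Revenue, Cr Loans, amount 367): Equity=304 Loans=-497 Revenue=193
After txn 4 (Dr Revenue, Cr Expenses, amount 203): Equity=304 Expenses=-203 Loans=-497 Revenue=396
After txn 5 (Dr Loans, Cr Expenses, amount 273): Equity=304 Expenses=-476 Loans=-224 Revenue=396
After txn 6 (Dr Revenue, Cr Expenses, amount 127): Equity=304 Expenses=-603 Loans=-224 Revenue=523
After txn 7 (Dr Equity, Cr Expenses, amount 97): Equity=401 Expenses=-700 Loans=-224 Revenue=523
After txn 8 (Dr Equity, Cr Expenses, amount 177): Equity=578 Expenses=-877 Loans=-224 Revenue=523

Answer: 578 -877 -224 523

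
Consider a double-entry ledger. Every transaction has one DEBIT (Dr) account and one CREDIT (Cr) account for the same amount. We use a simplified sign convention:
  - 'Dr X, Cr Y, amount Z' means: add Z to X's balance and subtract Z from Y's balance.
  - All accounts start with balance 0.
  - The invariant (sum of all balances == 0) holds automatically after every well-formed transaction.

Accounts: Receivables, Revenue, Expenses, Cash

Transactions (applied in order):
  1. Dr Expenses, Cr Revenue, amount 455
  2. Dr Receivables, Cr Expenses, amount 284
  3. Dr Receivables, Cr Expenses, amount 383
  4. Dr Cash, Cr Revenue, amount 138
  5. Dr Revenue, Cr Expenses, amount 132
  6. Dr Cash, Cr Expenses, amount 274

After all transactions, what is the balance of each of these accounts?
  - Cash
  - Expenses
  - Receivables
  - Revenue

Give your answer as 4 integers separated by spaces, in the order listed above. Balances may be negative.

After txn 1 (Dr Expenses, Cr Revenue, amount 455): Expenses=455 Revenue=-455
After txn 2 (Dr Receivables, Cr Expenses, amount 284): Expenses=171 Receivables=284 Revenue=-455
After txn 3 (Dr Receivables, Cr Expenses, amount 383): Expenses=-212 Receivables=667 Revenue=-455
After txn 4 (Dr Cash, Cr Revenue, amount 138): Cash=138 Expenses=-212 Receivables=667 Revenue=-593
After txn 5 (Dr Revenue, Cr Expenses, amount 132): Cash=138 Expenses=-344 Receivables=667 Revenue=-461
After txn 6 (Dr Cash, Cr Expenses, amount 274): Cash=412 Expenses=-618 Receivables=667 Revenue=-461

Answer: 412 -618 667 -461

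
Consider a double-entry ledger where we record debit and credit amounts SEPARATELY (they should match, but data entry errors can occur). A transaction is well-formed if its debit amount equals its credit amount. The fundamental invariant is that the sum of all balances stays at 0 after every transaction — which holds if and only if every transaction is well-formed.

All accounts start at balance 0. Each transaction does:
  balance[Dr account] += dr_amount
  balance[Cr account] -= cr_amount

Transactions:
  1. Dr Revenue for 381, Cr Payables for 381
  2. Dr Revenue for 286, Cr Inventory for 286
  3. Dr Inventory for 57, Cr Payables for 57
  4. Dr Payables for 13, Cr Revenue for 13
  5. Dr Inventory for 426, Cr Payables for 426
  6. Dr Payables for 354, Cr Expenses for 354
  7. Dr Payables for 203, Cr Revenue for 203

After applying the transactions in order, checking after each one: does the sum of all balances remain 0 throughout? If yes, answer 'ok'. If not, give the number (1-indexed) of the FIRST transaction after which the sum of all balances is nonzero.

Answer: ok

Derivation:
After txn 1: dr=381 cr=381 sum_balances=0
After txn 2: dr=286 cr=286 sum_balances=0
After txn 3: dr=57 cr=57 sum_balances=0
After txn 4: dr=13 cr=13 sum_balances=0
After txn 5: dr=426 cr=426 sum_balances=0
After txn 6: dr=354 cr=354 sum_balances=0
After txn 7: dr=203 cr=203 sum_balances=0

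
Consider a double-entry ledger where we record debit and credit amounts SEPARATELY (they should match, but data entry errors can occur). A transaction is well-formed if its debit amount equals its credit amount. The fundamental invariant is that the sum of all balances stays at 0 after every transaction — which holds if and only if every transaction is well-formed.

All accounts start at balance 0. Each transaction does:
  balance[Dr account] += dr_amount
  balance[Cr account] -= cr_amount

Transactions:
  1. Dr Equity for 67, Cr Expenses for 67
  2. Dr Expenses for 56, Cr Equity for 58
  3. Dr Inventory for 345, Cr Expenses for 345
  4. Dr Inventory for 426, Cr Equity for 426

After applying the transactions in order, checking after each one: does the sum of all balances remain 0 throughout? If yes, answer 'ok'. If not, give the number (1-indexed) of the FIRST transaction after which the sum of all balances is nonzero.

After txn 1: dr=67 cr=67 sum_balances=0
After txn 2: dr=56 cr=58 sum_balances=-2
After txn 3: dr=345 cr=345 sum_balances=-2
After txn 4: dr=426 cr=426 sum_balances=-2

Answer: 2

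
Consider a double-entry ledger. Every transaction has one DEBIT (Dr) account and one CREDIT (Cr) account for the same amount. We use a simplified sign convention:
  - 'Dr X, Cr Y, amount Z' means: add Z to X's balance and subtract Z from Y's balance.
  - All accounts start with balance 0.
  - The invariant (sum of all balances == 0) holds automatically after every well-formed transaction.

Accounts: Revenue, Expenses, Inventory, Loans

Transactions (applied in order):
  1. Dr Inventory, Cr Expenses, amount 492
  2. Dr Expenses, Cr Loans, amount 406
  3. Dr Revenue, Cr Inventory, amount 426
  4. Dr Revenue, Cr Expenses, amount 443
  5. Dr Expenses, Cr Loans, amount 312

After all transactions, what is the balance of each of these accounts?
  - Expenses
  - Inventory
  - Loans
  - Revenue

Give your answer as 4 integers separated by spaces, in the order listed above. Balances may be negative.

Answer: -217 66 -718 869

Derivation:
After txn 1 (Dr Inventory, Cr Expenses, amount 492): Expenses=-492 Inventory=492
After txn 2 (Dr Expenses, Cr Loans, amount 406): Expenses=-86 Inventory=492 Loans=-406
After txn 3 (Dr Revenue, Cr Inventory, amount 426): Expenses=-86 Inventory=66 Loans=-406 Revenue=426
After txn 4 (Dr Revenue, Cr Expenses, amount 443): Expenses=-529 Inventory=66 Loans=-406 Revenue=869
After txn 5 (Dr Expenses, Cr Loans, amount 312): Expenses=-217 Inventory=66 Loans=-718 Revenue=869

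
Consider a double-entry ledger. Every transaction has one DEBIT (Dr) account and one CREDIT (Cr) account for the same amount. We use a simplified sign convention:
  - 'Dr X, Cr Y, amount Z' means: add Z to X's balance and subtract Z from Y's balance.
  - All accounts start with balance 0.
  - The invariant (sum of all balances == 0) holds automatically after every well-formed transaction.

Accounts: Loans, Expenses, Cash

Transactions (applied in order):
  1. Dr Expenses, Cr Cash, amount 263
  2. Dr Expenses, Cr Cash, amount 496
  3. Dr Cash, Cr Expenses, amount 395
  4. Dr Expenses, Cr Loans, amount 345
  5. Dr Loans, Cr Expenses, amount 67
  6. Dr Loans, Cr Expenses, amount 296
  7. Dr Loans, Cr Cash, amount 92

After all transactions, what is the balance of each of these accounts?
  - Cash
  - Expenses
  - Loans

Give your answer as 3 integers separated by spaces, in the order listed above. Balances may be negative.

Answer: -456 346 110

Derivation:
After txn 1 (Dr Expenses, Cr Cash, amount 263): Cash=-263 Expenses=263
After txn 2 (Dr Expenses, Cr Cash, amount 496): Cash=-759 Expenses=759
After txn 3 (Dr Cash, Cr Expenses, amount 395): Cash=-364 Expenses=364
After txn 4 (Dr Expenses, Cr Loans, amount 345): Cash=-364 Expenses=709 Loans=-345
After txn 5 (Dr Loans, Cr Expenses, amount 67): Cash=-364 Expenses=642 Loans=-278
After txn 6 (Dr Loans, Cr Expenses, amount 296): Cash=-364 Expenses=346 Loans=18
After txn 7 (Dr Loans, Cr Cash, amount 92): Cash=-456 Expenses=346 Loans=110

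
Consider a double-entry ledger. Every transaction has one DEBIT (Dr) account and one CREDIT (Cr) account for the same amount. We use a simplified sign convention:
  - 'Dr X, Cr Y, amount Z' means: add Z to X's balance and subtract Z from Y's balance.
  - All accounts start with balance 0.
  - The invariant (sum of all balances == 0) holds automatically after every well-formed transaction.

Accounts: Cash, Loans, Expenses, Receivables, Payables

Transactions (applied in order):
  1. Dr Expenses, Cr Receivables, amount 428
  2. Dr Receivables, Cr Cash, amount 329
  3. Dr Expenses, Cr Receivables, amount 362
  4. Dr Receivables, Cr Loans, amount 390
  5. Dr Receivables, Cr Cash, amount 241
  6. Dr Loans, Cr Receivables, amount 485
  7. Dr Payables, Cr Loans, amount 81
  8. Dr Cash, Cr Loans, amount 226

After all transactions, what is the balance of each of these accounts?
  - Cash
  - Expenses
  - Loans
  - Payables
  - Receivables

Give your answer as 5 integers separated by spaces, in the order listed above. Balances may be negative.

Answer: -344 790 -212 81 -315

Derivation:
After txn 1 (Dr Expenses, Cr Receivables, amount 428): Expenses=428 Receivables=-428
After txn 2 (Dr Receivables, Cr Cash, amount 329): Cash=-329 Expenses=428 Receivables=-99
After txn 3 (Dr Expenses, Cr Receivables, amount 362): Cash=-329 Expenses=790 Receivables=-461
After txn 4 (Dr Receivables, Cr Loans, amount 390): Cash=-329 Expenses=790 Loans=-390 Receivables=-71
After txn 5 (Dr Receivables, Cr Cash, amount 241): Cash=-570 Expenses=790 Loans=-390 Receivables=170
After txn 6 (Dr Loans, Cr Receivables, amount 485): Cash=-570 Expenses=790 Loans=95 Receivables=-315
After txn 7 (Dr Payables, Cr Loans, amount 81): Cash=-570 Expenses=790 Loans=14 Payables=81 Receivables=-315
After txn 8 (Dr Cash, Cr Loans, amount 226): Cash=-344 Expenses=790 Loans=-212 Payables=81 Receivables=-315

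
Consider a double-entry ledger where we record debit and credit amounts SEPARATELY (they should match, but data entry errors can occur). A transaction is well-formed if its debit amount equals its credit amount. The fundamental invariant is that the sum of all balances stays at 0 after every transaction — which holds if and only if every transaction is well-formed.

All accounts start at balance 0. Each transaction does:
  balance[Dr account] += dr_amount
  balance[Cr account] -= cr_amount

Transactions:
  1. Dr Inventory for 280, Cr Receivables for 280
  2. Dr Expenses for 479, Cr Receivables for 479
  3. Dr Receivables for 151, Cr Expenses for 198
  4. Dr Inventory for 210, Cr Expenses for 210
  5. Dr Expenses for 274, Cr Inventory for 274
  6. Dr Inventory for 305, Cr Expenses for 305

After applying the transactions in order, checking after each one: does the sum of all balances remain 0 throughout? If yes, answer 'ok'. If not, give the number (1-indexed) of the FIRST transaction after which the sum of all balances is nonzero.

Answer: 3

Derivation:
After txn 1: dr=280 cr=280 sum_balances=0
After txn 2: dr=479 cr=479 sum_balances=0
After txn 3: dr=151 cr=198 sum_balances=-47
After txn 4: dr=210 cr=210 sum_balances=-47
After txn 5: dr=274 cr=274 sum_balances=-47
After txn 6: dr=305 cr=305 sum_balances=-47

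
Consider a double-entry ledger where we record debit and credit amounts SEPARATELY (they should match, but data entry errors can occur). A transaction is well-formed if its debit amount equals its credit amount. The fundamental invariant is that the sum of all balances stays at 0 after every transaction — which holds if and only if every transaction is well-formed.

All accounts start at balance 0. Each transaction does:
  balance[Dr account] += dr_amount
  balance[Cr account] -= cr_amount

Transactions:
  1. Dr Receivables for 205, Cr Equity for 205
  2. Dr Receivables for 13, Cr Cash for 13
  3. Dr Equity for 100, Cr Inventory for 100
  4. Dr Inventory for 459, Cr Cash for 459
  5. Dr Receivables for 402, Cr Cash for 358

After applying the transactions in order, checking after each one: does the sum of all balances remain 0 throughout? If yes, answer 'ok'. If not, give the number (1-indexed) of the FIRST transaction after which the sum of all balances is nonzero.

Answer: 5

Derivation:
After txn 1: dr=205 cr=205 sum_balances=0
After txn 2: dr=13 cr=13 sum_balances=0
After txn 3: dr=100 cr=100 sum_balances=0
After txn 4: dr=459 cr=459 sum_balances=0
After txn 5: dr=402 cr=358 sum_balances=44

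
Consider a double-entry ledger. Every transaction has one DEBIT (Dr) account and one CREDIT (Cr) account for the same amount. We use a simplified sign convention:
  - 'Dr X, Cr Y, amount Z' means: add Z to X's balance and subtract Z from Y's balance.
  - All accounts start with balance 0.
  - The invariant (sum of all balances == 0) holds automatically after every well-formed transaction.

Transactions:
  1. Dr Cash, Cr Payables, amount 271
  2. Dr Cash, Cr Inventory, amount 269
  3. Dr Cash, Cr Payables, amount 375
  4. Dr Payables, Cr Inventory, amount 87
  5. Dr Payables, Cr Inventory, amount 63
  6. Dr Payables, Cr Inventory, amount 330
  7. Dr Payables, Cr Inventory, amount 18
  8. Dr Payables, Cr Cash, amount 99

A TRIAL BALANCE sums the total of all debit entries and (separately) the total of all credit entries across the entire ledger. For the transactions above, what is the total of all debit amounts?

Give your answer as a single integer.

Txn 1: debit+=271
Txn 2: debit+=269
Txn 3: debit+=375
Txn 4: debit+=87
Txn 5: debit+=63
Txn 6: debit+=330
Txn 7: debit+=18
Txn 8: debit+=99
Total debits = 1512

Answer: 1512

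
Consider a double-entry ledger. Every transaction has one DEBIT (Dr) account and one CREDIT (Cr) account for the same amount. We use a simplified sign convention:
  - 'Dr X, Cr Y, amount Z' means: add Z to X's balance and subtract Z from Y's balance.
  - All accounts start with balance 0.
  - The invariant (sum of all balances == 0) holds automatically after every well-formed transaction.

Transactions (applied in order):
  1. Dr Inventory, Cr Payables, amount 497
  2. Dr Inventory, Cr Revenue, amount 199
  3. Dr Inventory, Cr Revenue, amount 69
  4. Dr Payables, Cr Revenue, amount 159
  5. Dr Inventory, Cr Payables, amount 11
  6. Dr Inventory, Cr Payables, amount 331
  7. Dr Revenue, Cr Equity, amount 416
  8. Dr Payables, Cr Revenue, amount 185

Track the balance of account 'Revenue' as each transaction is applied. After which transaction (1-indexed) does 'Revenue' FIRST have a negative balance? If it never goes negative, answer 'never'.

Answer: 2

Derivation:
After txn 1: Revenue=0
After txn 2: Revenue=-199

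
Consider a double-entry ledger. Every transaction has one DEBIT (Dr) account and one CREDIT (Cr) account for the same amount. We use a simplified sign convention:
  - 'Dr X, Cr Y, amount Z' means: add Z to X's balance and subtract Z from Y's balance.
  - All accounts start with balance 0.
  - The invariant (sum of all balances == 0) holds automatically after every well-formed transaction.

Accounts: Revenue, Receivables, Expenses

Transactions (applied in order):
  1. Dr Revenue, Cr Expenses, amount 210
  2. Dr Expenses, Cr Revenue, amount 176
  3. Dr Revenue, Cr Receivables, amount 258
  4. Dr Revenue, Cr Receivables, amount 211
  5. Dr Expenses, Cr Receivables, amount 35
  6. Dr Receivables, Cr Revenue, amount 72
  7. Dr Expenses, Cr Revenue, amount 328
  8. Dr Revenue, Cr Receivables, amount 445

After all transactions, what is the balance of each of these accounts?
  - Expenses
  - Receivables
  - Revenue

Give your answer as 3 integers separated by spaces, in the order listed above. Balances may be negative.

After txn 1 (Dr Revenue, Cr Expenses, amount 210): Expenses=-210 Revenue=210
After txn 2 (Dr Expenses, Cr Revenue, amount 176): Expenses=-34 Revenue=34
After txn 3 (Dr Revenue, Cr Receivables, amount 258): Expenses=-34 Receivables=-258 Revenue=292
After txn 4 (Dr Revenue, Cr Receivables, amount 211): Expenses=-34 Receivables=-469 Revenue=503
After txn 5 (Dr Expenses, Cr Receivables, amount 35): Expenses=1 Receivables=-504 Revenue=503
After txn 6 (Dr Receivables, Cr Revenue, amount 72): Expenses=1 Receivables=-432 Revenue=431
After txn 7 (Dr Expenses, Cr Revenue, amount 328): Expenses=329 Receivables=-432 Revenue=103
After txn 8 (Dr Revenue, Cr Receivables, amount 445): Expenses=329 Receivables=-877 Revenue=548

Answer: 329 -877 548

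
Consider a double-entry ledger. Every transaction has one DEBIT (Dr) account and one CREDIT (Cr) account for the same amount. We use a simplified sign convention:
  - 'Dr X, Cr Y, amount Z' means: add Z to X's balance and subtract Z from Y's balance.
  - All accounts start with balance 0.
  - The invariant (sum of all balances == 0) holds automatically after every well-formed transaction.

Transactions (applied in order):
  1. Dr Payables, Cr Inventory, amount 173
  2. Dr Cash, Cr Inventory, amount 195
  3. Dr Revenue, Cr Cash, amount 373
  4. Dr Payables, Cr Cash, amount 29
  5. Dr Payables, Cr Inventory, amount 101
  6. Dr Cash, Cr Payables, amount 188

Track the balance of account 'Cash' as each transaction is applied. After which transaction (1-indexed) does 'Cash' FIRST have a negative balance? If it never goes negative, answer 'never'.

Answer: 3

Derivation:
After txn 1: Cash=0
After txn 2: Cash=195
After txn 3: Cash=-178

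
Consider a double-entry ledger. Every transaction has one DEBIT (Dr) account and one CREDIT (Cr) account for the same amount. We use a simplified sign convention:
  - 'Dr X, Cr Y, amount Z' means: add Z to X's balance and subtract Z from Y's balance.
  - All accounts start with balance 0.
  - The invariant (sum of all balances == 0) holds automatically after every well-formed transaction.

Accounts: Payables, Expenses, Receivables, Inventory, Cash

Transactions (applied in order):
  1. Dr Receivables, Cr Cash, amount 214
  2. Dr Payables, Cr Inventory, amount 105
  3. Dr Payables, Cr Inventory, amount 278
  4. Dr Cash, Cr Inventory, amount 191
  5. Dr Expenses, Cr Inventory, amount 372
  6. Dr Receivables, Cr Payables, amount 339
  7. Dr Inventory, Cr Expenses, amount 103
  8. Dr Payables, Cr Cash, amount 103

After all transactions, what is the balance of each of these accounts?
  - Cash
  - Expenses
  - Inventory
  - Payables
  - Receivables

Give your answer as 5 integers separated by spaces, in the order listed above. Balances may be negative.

Answer: -126 269 -843 147 553

Derivation:
After txn 1 (Dr Receivables, Cr Cash, amount 214): Cash=-214 Receivables=214
After txn 2 (Dr Payables, Cr Inventory, amount 105): Cash=-214 Inventory=-105 Payables=105 Receivables=214
After txn 3 (Dr Payables, Cr Inventory, amount 278): Cash=-214 Inventory=-383 Payables=383 Receivables=214
After txn 4 (Dr Cash, Cr Inventory, amount 191): Cash=-23 Inventory=-574 Payables=383 Receivables=214
After txn 5 (Dr Expenses, Cr Inventory, amount 372): Cash=-23 Expenses=372 Inventory=-946 Payables=383 Receivables=214
After txn 6 (Dr Receivables, Cr Payables, amount 339): Cash=-23 Expenses=372 Inventory=-946 Payables=44 Receivables=553
After txn 7 (Dr Inventory, Cr Expenses, amount 103): Cash=-23 Expenses=269 Inventory=-843 Payables=44 Receivables=553
After txn 8 (Dr Payables, Cr Cash, amount 103): Cash=-126 Expenses=269 Inventory=-843 Payables=147 Receivables=553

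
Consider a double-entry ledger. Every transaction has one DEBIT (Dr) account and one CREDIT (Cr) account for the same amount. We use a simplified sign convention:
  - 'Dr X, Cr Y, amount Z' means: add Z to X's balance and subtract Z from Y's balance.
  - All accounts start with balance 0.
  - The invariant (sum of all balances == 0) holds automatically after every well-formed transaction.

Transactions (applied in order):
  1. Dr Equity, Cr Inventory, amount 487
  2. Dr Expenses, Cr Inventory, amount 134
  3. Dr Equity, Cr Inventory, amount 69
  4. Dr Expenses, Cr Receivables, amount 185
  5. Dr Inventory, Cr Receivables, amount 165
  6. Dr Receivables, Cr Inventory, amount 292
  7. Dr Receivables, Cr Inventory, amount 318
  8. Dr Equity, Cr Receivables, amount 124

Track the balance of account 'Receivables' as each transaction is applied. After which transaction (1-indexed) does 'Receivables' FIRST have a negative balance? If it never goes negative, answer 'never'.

After txn 1: Receivables=0
After txn 2: Receivables=0
After txn 3: Receivables=0
After txn 4: Receivables=-185

Answer: 4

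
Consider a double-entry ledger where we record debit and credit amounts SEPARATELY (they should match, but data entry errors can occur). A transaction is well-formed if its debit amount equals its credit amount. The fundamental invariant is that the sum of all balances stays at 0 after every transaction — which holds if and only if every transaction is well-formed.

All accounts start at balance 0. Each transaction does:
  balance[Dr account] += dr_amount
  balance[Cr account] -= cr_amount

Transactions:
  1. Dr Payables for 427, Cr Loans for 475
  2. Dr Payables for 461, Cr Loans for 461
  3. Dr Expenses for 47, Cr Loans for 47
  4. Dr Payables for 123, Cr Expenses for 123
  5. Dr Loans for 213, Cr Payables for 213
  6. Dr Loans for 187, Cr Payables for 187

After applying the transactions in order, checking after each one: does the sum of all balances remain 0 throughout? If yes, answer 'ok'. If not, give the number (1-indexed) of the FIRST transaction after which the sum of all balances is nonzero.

Answer: 1

Derivation:
After txn 1: dr=427 cr=475 sum_balances=-48
After txn 2: dr=461 cr=461 sum_balances=-48
After txn 3: dr=47 cr=47 sum_balances=-48
After txn 4: dr=123 cr=123 sum_balances=-48
After txn 5: dr=213 cr=213 sum_balances=-48
After txn 6: dr=187 cr=187 sum_balances=-48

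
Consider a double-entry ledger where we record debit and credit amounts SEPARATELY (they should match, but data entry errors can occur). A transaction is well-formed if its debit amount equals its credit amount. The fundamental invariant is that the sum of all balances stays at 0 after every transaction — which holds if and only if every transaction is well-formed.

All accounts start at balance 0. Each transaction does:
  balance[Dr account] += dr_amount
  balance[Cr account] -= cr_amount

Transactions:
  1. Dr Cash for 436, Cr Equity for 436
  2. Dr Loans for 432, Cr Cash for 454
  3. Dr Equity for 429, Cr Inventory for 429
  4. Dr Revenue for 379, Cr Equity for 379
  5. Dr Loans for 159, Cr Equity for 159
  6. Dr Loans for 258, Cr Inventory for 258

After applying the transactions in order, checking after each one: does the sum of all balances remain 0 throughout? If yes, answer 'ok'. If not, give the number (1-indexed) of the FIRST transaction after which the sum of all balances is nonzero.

Answer: 2

Derivation:
After txn 1: dr=436 cr=436 sum_balances=0
After txn 2: dr=432 cr=454 sum_balances=-22
After txn 3: dr=429 cr=429 sum_balances=-22
After txn 4: dr=379 cr=379 sum_balances=-22
After txn 5: dr=159 cr=159 sum_balances=-22
After txn 6: dr=258 cr=258 sum_balances=-22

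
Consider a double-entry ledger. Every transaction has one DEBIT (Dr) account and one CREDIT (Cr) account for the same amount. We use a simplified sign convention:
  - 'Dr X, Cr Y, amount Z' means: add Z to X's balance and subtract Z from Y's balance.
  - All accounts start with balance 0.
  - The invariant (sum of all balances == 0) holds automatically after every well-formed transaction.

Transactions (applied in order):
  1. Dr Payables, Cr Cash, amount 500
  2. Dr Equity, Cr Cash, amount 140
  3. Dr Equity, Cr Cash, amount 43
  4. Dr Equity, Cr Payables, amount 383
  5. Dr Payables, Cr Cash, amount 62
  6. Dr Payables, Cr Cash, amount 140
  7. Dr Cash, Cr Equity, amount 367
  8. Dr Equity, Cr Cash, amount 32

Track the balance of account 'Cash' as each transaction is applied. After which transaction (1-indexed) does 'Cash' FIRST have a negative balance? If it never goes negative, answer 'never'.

Answer: 1

Derivation:
After txn 1: Cash=-500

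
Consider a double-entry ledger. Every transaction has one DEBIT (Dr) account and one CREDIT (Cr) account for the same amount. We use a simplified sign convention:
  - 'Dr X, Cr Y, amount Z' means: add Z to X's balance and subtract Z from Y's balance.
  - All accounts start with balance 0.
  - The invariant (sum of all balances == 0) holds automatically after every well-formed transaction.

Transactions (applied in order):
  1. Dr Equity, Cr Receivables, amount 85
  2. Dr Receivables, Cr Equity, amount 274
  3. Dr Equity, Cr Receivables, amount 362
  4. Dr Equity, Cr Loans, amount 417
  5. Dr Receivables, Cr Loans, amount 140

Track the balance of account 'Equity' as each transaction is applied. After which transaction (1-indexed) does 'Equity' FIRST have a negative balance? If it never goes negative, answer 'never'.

Answer: 2

Derivation:
After txn 1: Equity=85
After txn 2: Equity=-189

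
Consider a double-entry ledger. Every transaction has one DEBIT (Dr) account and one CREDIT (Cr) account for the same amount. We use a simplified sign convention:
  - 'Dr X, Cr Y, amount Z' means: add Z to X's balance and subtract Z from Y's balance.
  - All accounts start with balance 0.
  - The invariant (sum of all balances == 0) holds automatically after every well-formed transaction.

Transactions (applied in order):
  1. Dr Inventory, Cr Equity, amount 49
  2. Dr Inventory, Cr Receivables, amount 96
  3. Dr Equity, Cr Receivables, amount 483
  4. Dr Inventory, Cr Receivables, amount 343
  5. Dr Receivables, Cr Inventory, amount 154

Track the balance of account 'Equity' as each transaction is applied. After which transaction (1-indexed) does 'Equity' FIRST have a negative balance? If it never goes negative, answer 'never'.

After txn 1: Equity=-49

Answer: 1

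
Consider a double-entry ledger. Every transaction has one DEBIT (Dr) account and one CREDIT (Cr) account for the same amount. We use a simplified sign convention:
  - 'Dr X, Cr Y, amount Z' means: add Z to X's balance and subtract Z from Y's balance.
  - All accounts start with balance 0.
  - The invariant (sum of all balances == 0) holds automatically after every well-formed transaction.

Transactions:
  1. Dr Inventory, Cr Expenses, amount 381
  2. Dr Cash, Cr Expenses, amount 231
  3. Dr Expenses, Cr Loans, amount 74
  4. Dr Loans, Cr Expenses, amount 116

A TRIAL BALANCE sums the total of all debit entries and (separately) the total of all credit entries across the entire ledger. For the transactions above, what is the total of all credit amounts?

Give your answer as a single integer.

Txn 1: credit+=381
Txn 2: credit+=231
Txn 3: credit+=74
Txn 4: credit+=116
Total credits = 802

Answer: 802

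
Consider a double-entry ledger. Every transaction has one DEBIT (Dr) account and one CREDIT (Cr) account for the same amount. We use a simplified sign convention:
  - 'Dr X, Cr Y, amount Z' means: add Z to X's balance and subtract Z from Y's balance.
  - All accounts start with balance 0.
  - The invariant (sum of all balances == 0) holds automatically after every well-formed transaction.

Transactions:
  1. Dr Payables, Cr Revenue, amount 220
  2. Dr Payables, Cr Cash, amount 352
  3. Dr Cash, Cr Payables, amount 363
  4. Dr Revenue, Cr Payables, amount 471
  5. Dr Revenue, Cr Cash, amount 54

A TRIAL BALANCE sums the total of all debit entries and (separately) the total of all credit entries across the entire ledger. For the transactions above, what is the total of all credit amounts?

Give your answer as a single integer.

Answer: 1460

Derivation:
Txn 1: credit+=220
Txn 2: credit+=352
Txn 3: credit+=363
Txn 4: credit+=471
Txn 5: credit+=54
Total credits = 1460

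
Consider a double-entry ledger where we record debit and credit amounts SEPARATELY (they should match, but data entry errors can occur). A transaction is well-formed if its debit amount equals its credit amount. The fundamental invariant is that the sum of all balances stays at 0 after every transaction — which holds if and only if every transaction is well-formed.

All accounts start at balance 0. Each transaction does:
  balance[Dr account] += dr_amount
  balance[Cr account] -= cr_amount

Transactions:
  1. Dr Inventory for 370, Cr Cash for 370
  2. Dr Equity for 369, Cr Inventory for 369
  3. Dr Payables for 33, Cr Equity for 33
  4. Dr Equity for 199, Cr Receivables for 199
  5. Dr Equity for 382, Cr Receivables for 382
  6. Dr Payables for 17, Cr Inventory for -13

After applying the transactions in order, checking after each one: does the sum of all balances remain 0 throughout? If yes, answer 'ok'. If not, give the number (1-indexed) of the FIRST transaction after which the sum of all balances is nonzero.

Answer: 6

Derivation:
After txn 1: dr=370 cr=370 sum_balances=0
After txn 2: dr=369 cr=369 sum_balances=0
After txn 3: dr=33 cr=33 sum_balances=0
After txn 4: dr=199 cr=199 sum_balances=0
After txn 5: dr=382 cr=382 sum_balances=0
After txn 6: dr=17 cr=-13 sum_balances=30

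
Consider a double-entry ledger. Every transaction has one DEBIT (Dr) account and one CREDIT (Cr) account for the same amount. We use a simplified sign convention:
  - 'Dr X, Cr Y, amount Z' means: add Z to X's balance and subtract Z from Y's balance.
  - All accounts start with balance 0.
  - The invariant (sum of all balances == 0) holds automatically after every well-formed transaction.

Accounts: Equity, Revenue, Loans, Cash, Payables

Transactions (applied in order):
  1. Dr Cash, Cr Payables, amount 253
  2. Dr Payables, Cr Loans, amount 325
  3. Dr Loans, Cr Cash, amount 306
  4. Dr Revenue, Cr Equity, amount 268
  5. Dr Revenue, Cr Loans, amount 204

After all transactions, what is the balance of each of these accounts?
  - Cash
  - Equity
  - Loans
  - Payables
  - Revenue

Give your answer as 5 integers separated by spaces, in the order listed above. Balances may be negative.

After txn 1 (Dr Cash, Cr Payables, amount 253): Cash=253 Payables=-253
After txn 2 (Dr Payables, Cr Loans, amount 325): Cash=253 Loans=-325 Payables=72
After txn 3 (Dr Loans, Cr Cash, amount 306): Cash=-53 Loans=-19 Payables=72
After txn 4 (Dr Revenue, Cr Equity, amount 268): Cash=-53 Equity=-268 Loans=-19 Payables=72 Revenue=268
After txn 5 (Dr Revenue, Cr Loans, amount 204): Cash=-53 Equity=-268 Loans=-223 Payables=72 Revenue=472

Answer: -53 -268 -223 72 472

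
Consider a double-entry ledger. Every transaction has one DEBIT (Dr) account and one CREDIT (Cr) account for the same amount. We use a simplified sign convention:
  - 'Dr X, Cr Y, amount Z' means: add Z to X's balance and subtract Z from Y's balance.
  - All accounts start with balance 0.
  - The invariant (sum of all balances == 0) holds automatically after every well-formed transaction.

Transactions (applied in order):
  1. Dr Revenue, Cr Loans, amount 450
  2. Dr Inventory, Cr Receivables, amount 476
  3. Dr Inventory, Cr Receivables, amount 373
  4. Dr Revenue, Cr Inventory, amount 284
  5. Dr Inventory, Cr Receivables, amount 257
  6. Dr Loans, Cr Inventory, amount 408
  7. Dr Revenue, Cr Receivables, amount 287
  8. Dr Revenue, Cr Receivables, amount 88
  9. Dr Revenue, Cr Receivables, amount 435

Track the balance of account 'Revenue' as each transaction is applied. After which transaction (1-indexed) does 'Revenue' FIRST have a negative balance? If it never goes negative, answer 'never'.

After txn 1: Revenue=450
After txn 2: Revenue=450
After txn 3: Revenue=450
After txn 4: Revenue=734
After txn 5: Revenue=734
After txn 6: Revenue=734
After txn 7: Revenue=1021
After txn 8: Revenue=1109
After txn 9: Revenue=1544

Answer: never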